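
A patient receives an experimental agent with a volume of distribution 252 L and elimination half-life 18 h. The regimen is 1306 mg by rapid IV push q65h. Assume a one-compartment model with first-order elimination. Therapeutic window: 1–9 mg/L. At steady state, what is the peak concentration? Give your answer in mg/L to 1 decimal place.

5.6 mg/L

Over one 65-h interval, 65/18 ≈ 3.6111 half-lives elapse, leaving f ≈ 0.0818 of each dose.
At steady state, accumulation factor R = 1/(1 − e^(−kτ)) ≈ 1.0891.
Single-dose peak C₀ = D/Vd = 1306/252 ≈ 5.183 mg/L.
Cmax,ss = C₀/(1 − f) ≈ 5.183/0.9182 ≈ 5.645 mg/L.
Peak 5.6 mg/L vs MTC 9 mg/L: below toxic threshold.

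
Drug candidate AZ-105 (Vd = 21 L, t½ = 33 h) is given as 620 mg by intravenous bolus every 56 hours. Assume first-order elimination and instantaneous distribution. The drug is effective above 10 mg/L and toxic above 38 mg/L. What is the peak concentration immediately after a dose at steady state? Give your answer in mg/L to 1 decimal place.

42.7 mg/L

Over one 56-h interval, 56/33 ≈ 1.697 half-lives elapse, leaving f ≈ 0.3084 of each dose.
Accumulation ratio R = 1/(1 − f) ≈ 1/0.6916 ≈ 1.4459.
Single-dose peak C₀ = D/Vd = 620/21 ≈ 29.524 mg/L.
Steady-state peak Cmax,ss = C₀·R ≈ 29.524 × 1.4459 ≈ 42.689 mg/L.
Peak 42.7 mg/L vs MTC 38 mg/L: exceeds toxic threshold.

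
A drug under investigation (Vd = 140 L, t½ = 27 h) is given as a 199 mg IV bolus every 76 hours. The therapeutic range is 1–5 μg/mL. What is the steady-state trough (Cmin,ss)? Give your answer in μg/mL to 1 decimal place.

k = ln2/t½ = ln2/27 ≈ 0.025672 h⁻¹; fraction remaining f = e^(−kτ) = e^(−0.025672×76) ≈ 0.1421.
At steady state, accumulation factor R = 1/(1 − e^(−kτ)) ≈ 1.1656.
Each bolus raises the concentration by D/Vd = 199/140 ≈ 1.421 μg/mL.
Steady-state peak Cmax,ss = C₀·R ≈ 1.421 × 1.1656 ≈ 1.656 μg/mL.
One interval later, Cmin,ss = Cmax,ss·e^(−kτ) ≈ 1.656 × 0.1421 ≈ 0.235 μg/mL.
Trough 0.2 μg/mL vs MEC 1 μg/mL: subtherapeutic.

0.2 μg/mL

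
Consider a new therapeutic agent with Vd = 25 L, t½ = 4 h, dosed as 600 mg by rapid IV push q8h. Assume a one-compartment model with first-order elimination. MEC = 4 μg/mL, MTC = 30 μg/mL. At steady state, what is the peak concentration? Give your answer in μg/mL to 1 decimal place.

The dosing interval is 2 half-lives, so f = 2^(−2) = 0.25.
Accumulation ratio R = 1/(1 − f) = 1/0.75 = 4/3.
Single-dose peak C₀ = D/Vd = 600/25 = 24 μg/mL.
Steady-state peak Cmax,ss = C₀·R = 24 × 4/3 ≈ 32.000 μg/mL.
Peak 32.0 μg/mL vs MTC 30 μg/mL: exceeds toxic threshold.

32.0 μg/mL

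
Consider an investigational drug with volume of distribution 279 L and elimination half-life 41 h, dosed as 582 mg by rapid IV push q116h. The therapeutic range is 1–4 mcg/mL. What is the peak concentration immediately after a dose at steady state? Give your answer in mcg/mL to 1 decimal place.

Over one 116-h interval, 116/41 ≈ 2.8293 half-lives elapse, leaving f ≈ 0.1407 of each dose.
Accumulation ratio R = 1/(1 − f) ≈ 1/0.8593 ≈ 1.1637.
Each bolus raises the concentration by D/Vd = 582/279 ≈ 2.086 mcg/mL.
Cmax,ss = C₀/(1 − f) ≈ 2.086/0.8593 ≈ 2.428 mcg/mL.
Peak 2.4 mcg/mL vs MTC 4 mcg/mL: below toxic threshold.

2.4 mcg/mL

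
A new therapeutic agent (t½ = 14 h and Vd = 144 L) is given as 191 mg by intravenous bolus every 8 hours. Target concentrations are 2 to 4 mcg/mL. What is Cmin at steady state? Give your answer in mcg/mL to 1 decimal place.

τ/t½ = 8/14 ≈ 0.57143, so fraction remaining f = (1/2)^(8/14) ≈ 0.6730.
Single-dose peak C₀ = D/Vd = 191/144 ≈ 1.326 mcg/mL.
Steady-state trough Cmin,ss = C₀·f/(1−f) ≈ 1.326 × 0.6730/0.3270 ≈ 2.729 mcg/mL.
Trough 2.7 mcg/mL vs MEC 2 mcg/mL: adequate.

2.7 mcg/mL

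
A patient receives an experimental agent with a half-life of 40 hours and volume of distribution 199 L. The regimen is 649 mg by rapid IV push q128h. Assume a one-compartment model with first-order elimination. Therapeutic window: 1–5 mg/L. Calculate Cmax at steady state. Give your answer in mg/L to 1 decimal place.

Over one 128-h interval, 128/40 ≈ 3.2 half-lives elapse, leaving f ≈ 0.1088 of each dose.
Accumulation ratio R = 1/(1 − f) ≈ 1/0.8912 ≈ 1.1221.
Each bolus raises the concentration by D/Vd = 649/199 ≈ 3.261 mg/L.
Steady-state peak Cmax,ss = C₀·R ≈ 3.261 × 1.1221 ≈ 3.659 mg/L.
Peak 3.7 mg/L vs MTC 5 mg/L: below toxic threshold.

3.7 mg/L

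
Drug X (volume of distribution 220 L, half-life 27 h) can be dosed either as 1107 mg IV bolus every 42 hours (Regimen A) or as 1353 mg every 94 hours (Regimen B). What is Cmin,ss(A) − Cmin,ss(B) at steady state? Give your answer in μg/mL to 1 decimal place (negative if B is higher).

Regimen A: f = (1/2)^(42/27) ≈ 0.3402; Cmin,ss = (1107/220)·f/(1−f) ≈ 2.594 μg/mL.
Regimen B: f = (1/2)^(94/27) ≈ 0.0895; Cmin,ss = (1353/220)·f/(1−f) ≈ 0.605 μg/mL.
Difference ≈ 2.594 − 0.605 ≈ 1.989 μg/mL.

2.0 μg/mL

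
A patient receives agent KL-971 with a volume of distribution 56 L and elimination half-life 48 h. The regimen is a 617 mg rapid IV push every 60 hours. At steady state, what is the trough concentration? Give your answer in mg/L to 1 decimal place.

Over one 60-h interval, 60/48 ≈ 1.25 half-lives elapse, leaving f ≈ 0.4204 of each dose.
Accumulation ratio R = 1/(1 − f) ≈ 1/0.5796 ≈ 1.7253.
Each bolus raises the concentration by D/Vd = 617/56 ≈ 11.018 mg/L.
Cmax,ss = C₀/(1 − f) ≈ 11.018/0.5796 ≈ 19.010 mg/L.
One interval later, Cmin,ss = Cmax,ss·e^(−kτ) ≈ 19.010 × 0.4204 ≈ 7.992 mg/L.

8.0 mg/L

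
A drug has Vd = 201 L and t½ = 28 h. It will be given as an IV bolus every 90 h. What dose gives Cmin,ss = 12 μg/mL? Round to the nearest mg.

τ/t½ = 90/28 ≈ 3.2143, so f = (1/2)^(90/28) ≈ 0.107747.
Cmin,ss = (D/Vd)·f/(1−f), so D = Cmin,ss·Vd·(1−f)/f.
D = 12 × 201 × (1−f)/f ≈ 12 × 201 × 8.28100 ≈ 19973.77 mg.

19974 mg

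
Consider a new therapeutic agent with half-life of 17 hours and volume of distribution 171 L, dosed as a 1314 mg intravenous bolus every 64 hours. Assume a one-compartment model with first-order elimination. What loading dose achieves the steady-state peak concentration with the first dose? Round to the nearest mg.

f = (1/2)^(64/17) ≈ 0.073572; accumulation ratio R = 1/(1−f) ≈ 1.07941.
Loading dose to hit Cmax,ss on first dose: D_load = D_maint·R ≈ 1314 × 1.07941 ≈ 1418.34 mg.

1418 mg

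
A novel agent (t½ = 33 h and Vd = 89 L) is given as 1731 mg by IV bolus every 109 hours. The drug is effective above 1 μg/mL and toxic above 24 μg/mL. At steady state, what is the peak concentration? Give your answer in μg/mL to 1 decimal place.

k = ln2/t½ = ln2/33 ≈ 0.021004 h⁻¹; fraction remaining f = e^(−kτ) = e^(−0.021004×109) ≈ 0.1013.
At steady state, accumulation factor R = 1/(1 − e^(−kτ)) ≈ 1.1127.
Each bolus raises the concentration by D/Vd = 1731/89 ≈ 19.449 μg/mL.
Cmax,ss = C₀/(1 − f) ≈ 19.449/0.8987 ≈ 21.641 μg/mL.
Peak 21.6 μg/mL vs MTC 24 μg/mL: below toxic threshold.

21.6 μg/mL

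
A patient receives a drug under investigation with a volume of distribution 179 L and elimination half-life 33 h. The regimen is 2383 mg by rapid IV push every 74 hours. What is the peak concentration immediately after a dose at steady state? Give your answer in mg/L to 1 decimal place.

τ/t½ = 74/33 ≈ 2.2424, so fraction remaining f = (1/2)^(74/33) ≈ 0.2113.
At steady state, accumulation factor R = 1/(1 − e^(−kτ)) ≈ 1.2679.
Single-dose peak C₀ = D/Vd = 2383/179 ≈ 13.313 mg/L.
Cmax,ss = C₀/(1 − f) ≈ 13.313/0.7887 ≈ 16.880 mg/L.

16.9 mg/L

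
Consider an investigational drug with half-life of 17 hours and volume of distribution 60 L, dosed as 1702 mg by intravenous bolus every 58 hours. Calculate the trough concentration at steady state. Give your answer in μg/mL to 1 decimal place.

k = ln2/t½ = ln2/17 ≈ 0.040773 h⁻¹; fraction remaining f = e^(−kτ) = e^(−0.040773×58) ≈ 0.0940.
Accumulation ratio R = 1/(1 − f) ≈ 1/0.9060 ≈ 1.1038.
Each bolus raises the concentration by D/Vd = 1702/60 ≈ 28.367 μg/mL.
Steady-state peak Cmax,ss = C₀·R ≈ 28.367 × 1.1038 ≈ 31.311 μg/mL.
Steady-state trough Cmin,ss = Cmax,ss·f ≈ 31.311 × 0.0940 ≈ 2.943 μg/mL.

2.9 μg/mL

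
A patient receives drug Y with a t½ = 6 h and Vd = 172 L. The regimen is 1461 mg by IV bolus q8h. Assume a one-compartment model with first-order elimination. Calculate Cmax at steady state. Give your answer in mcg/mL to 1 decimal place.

τ/t½ = 8/6 ≈ 1.3333, so fraction remaining f = (1/2)^(8/6) ≈ 0.3969.
At steady state, accumulation factor R = 1/(1 − e^(−kτ)) ≈ 1.6581.
Each bolus raises the concentration by D/Vd = 1461/172 ≈ 8.494 mcg/mL.
Steady-state peak Cmax,ss = C₀·R ≈ 8.494 × 1.6581 ≈ 14.084 mcg/mL.

14.1 mcg/mL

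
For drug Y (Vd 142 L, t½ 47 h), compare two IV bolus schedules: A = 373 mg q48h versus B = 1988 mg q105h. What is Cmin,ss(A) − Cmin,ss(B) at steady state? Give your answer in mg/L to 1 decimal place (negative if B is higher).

Regimen A: f = (1/2)^(48/47) ≈ 0.4927; Cmin,ss = (373/142)·f/(1−f) ≈ 2.551 mg/L.
Regimen B: f = (1/2)^(105/47) ≈ 0.2126; Cmin,ss = (1988/142)·f/(1−f) ≈ 3.780 mg/L.
Difference ≈ 2.551 − 3.780 ≈ -1.229 mg/L.

-1.2 mg/L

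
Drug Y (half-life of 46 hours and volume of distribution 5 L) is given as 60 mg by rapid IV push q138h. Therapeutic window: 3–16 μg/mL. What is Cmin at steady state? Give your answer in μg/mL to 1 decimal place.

1.7 μg/mL

τ = 138 h = 3 half-lives, so f = (1/2)^3 = 0.125.
At steady state, R = 1/(1 − 0.125) = 8/7.
Single-dose peak C₀ = D/Vd = 60/5 = 12 μg/mL.
Steady-state peak Cmax,ss = C₀·R = 12 × 8/7 ≈ 13.714 μg/mL.
Steady-state trough Cmin,ss = Cmax,ss·f ≈ 13.714 × 0.125 ≈ 1.714 μg/mL.
Trough 1.7 μg/mL vs MEC 3 μg/mL: subtherapeutic.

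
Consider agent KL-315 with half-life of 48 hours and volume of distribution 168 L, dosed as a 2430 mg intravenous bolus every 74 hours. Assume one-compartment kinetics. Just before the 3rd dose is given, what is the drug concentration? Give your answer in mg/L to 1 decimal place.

f = (1/2)^(τ/t½) = (1/2)^(74/48) ≈ 0.3435.
C₀ = D/Vd = 2430/168 ≈ 14.464 mg/L.
Before the 3rd dose, 2 doses have been given. Superposition: Cmin = C₀·(f + f²).
≈ 14.464 × (0.3435 + 0.1180) ≈ 14.464 × 0.4615 ≈ 6.675 mg/L.

6.7 mg/L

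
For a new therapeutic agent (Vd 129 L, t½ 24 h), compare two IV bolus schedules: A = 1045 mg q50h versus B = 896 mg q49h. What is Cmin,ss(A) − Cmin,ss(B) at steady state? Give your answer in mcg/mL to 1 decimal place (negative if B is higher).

0.3 mcg/mL

Regimen A: f = (1/2)^(50/24) ≈ 0.2360; Cmin,ss = (1045/129)·f/(1−f) ≈ 2.502 mcg/mL.
Regimen B: f = (1/2)^(49/24) ≈ 0.2429; Cmin,ss = (896/129)·f/(1−f) ≈ 2.228 mcg/mL.
Difference ≈ 2.502 − 2.228 ≈ 0.274 mcg/mL.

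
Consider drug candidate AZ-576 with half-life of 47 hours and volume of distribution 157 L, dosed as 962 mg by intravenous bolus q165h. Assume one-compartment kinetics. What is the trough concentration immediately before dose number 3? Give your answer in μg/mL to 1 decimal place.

f = (1/2)^(τ/t½) = (1/2)^(165/47) ≈ 0.0877.
C₀ = D/Vd = 962/157 ≈ 6.127 μg/mL.
Before the 3rd dose, 2 doses have been given. Superposition: Cmin = C₀·(f + f²).
≈ 6.127 × (0.0877 + 0.0077) ≈ 6.127 × 0.0954 ≈ 0.585 μg/mL.

0.6 μg/mL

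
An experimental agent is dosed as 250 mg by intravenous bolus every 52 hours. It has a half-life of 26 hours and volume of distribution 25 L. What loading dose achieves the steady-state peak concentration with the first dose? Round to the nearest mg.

f = (1/2)^(52/26) ≈ 0.250000; accumulation ratio R = 1/(1−f) ≈ 1.33333.
Loading dose to hit Cmax,ss on first dose: D_load = D_maint·R ≈ 250 × 1.33333 ≈ 333.33 mg.

333 mg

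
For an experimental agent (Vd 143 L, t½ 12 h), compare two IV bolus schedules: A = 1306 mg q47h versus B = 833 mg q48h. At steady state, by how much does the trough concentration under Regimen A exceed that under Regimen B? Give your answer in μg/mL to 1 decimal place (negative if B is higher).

0.3 μg/mL

Regimen A: f = (1/2)^(47/12) ≈ 0.0662; Cmin,ss = (1306/143)·f/(1−f) ≈ 0.647 μg/mL.
Regimen B: f = (1/2)^(48/12) ≈ 0.0625; Cmin,ss = (833/143)·f/(1−f) ≈ 0.388 μg/mL.
Difference ≈ 0.647 − 0.388 ≈ 0.259 μg/mL.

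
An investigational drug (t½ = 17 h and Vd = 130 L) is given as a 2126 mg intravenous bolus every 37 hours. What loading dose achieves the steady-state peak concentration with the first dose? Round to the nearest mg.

2730 mg

f = (1/2)^(37/17) ≈ 0.221216; accumulation ratio R = 1/(1−f) ≈ 1.28405.
Loading dose to hit Cmax,ss on first dose: D_load = D_maint·R ≈ 2126 × 1.28405 ≈ 2729.89 mg.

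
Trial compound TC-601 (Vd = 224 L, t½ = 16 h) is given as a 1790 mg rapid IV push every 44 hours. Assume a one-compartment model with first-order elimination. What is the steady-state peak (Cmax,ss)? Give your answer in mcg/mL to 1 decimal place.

Over one 44-h interval, 44/16 ≈ 2.75 half-lives elapse, leaving f ≈ 0.1487 of each dose.
At steady state, accumulation factor R = 1/(1 − e^(−kτ)) ≈ 1.1747.
Single-dose peak C₀ = D/Vd = 1790/224 ≈ 7.991 mcg/mL.
Steady-state peak Cmax,ss = C₀·R ≈ 7.991 × 1.1747 ≈ 9.387 mcg/mL.

9.4 mcg/mL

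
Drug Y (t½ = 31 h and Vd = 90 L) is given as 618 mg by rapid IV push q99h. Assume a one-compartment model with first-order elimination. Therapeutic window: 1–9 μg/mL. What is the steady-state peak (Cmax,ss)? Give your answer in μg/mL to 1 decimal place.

τ/t½ = 99/31 ≈ 3.1935, so fraction remaining f = (1/2)^(99/31) ≈ 0.1093.
At steady state, accumulation factor R = 1/(1 − e^(−kτ)) ≈ 1.1227.
Each bolus raises the concentration by D/Vd = 618/90 ≈ 6.867 μg/mL.
Steady-state peak Cmax,ss = C₀·R ≈ 6.867 × 1.1227 ≈ 7.710 μg/mL.
Peak 7.7 μg/mL vs MTC 9 μg/mL: below toxic threshold.

7.7 μg/mL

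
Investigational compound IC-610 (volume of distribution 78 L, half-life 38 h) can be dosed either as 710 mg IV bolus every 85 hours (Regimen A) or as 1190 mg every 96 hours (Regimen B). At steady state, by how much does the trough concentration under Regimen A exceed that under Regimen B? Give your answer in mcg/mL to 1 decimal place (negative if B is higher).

-0.8 mcg/mL

Regimen A: f = (1/2)^(85/38) ≈ 0.2122; Cmin,ss = (710/78)·f/(1−f) ≈ 2.452 mcg/mL.
Regimen B: f = (1/2)^(96/38) ≈ 0.1736; Cmin,ss = (1190/78)·f/(1−f) ≈ 3.205 mcg/mL.
Difference ≈ 2.452 − 3.205 ≈ -0.753 mcg/mL.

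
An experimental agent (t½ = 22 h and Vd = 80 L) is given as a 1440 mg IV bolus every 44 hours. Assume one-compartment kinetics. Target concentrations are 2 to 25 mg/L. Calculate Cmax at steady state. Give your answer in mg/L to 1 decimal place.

τ = 44 h = 2 half-lives, so f = (1/2)^2 = 0.25.
Accumulation ratio R = 1/(1 − f) = 1/0.75 = 4/3.
Single-dose peak C₀ = D/Vd = 1440/80 = 18 mg/L.
Steady-state peak Cmax,ss = C₀·R = 18 × 4/3 ≈ 24.000 mg/L.
Peak 24.0 mg/L vs MTC 25 mg/L: below toxic threshold.

24.0 mg/L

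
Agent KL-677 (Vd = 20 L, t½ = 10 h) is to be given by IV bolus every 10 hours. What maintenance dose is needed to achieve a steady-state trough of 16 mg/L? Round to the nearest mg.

τ/t½ = 10/10 ≈ 1, so f = (1/2)^(10/10) ≈ 0.500000.
Cmin,ss = (D/Vd)·f/(1−f), so D = Cmin,ss·Vd·(1−f)/f.
D = 16 × 20 × (1−f)/f ≈ 16 × 20 × 1.00000 ≈ 320.00 mg.

320 mg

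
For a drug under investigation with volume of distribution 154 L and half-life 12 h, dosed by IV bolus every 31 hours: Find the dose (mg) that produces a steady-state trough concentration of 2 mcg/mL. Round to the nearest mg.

1538 mg

τ/t½ = 31/12 ≈ 2.5833, so f = (1/2)^(31/12) ≈ 0.166855.
Cmin,ss = (D/Vd)·f/(1−f), so D = Cmin,ss·Vd·(1−f)/f.
D = 2 × 154 × (1−f)/f ≈ 2 × 154 × 4.99323 ≈ 1537.91 mg.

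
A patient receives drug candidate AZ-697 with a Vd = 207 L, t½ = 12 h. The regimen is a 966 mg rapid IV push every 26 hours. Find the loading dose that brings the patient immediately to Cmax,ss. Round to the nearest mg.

1243 mg

f = (1/2)^(26/12) ≈ 0.222725; accumulation ratio R = 1/(1−f) ≈ 1.28655.
Loading dose to hit Cmax,ss on first dose: D_load = D_maint·R ≈ 966 × 1.28655 ≈ 1242.81 mg.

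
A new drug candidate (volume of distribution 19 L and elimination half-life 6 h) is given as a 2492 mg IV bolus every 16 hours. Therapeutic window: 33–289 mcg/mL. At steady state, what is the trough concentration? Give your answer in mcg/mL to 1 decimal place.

k = ln2/t½ = ln2/6 ≈ 0.115525 h⁻¹; fraction remaining f = e^(−kτ) = e^(−0.115525×16) ≈ 0.1575.
At steady state, accumulation factor R = 1/(1 − e^(−kτ)) ≈ 1.1869.
Each bolus raises the concentration by D/Vd = 2492/19 ≈ 131.158 mcg/mL.
Steady-state peak Cmax,ss = C₀·R ≈ 131.158 × 1.1869 ≈ 155.671 mcg/mL.
One interval later, Cmin,ss = Cmax,ss·e^(−kτ) ≈ 155.671 × 0.1575 ≈ 24.518 mcg/mL.
Trough 24.5 mcg/mL vs MEC 33 mcg/mL: subtherapeutic.

24.5 mcg/mL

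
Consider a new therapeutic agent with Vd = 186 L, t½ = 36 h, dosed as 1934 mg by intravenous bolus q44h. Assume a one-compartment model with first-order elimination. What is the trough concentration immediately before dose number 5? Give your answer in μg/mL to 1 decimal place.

7.5 μg/mL

f = (1/2)^(τ/t½) = (1/2)^(44/36) ≈ 0.4286.
C₀ = D/Vd = 1934/186 ≈ 10.398 μg/mL.
Before the 5th dose, 4 doses have been given. Superposition: Cmin = C₀·(f + f² + … + f^4).
≈ 10.398 × (0.4286 + 0.1837 + 0.0787 + 0.0337) ≈ 10.398 × 0.7247 ≈ 7.535 μg/mL.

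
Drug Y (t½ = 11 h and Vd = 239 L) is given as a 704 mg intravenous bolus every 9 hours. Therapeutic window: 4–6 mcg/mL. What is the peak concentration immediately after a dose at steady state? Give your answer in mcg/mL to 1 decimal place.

τ/t½ = 9/11 ≈ 0.81818, so fraction remaining f = (1/2)^(9/11) ≈ 0.5672.
Accumulation ratio R = 1/(1 − f) ≈ 1/0.4328 ≈ 2.3105.
Each bolus raises the concentration by D/Vd = 704/239 ≈ 2.946 mcg/mL.
Cmax,ss = C₀/(1 − f) ≈ 2.946/0.4328 ≈ 6.807 mcg/mL.
Peak 6.8 mcg/mL vs MTC 6 mcg/mL: exceeds toxic threshold.

6.8 mcg/mL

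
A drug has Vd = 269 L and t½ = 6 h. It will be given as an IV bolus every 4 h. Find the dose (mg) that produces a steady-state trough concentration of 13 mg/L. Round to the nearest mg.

τ/t½ = 4/6 ≈ 0.66667, so f = (1/2)^(4/6) ≈ 0.629961.
Cmin,ss = (D/Vd)·f/(1−f), so D = Cmin,ss·Vd·(1−f)/f.
D = 13 × 269 × (1−f)/f ≈ 13 × 269 × 0.58740 ≈ 2054.14 mg.

2054 mg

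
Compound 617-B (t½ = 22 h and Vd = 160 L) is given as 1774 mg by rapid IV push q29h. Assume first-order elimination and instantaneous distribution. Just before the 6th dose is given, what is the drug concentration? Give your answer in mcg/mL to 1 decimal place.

7.3 mcg/mL

f = (1/2)^(τ/t½) = (1/2)^(29/22) ≈ 0.4010.
C₀ = D/Vd = 1774/160 ≈ 11.088 mcg/mL.
Before the 6th dose, 5 doses have been given. Superposition: Cmin = C₀·(f + f² + … + f^5).
≈ 11.088 × (0.4010 + 0.1608 + 0.0645 + 0.0259 + 0.0104) ≈ 11.088 × 0.6626 ≈ 7.347 mcg/mL.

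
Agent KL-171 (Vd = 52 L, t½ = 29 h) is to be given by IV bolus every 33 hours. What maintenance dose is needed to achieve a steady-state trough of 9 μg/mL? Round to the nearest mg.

τ/t½ = 33/29 ≈ 1.1379, so f = (1/2)^(33/29) ≈ 0.454411.
Cmin,ss = (D/Vd)·f/(1−f), so D = Cmin,ss·Vd·(1−f)/f.
D = 9 × 52 × (1−f)/f ≈ 9 × 52 × 1.20065 ≈ 561.90 mg.

562 mg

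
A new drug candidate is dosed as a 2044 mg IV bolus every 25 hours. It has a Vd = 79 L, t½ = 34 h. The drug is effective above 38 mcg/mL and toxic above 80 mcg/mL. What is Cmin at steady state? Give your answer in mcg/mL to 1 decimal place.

38.9 mcg/mL

Over one 25-h interval, 25/34 ≈ 0.73529 half-lives elapse, leaving f ≈ 0.6007 of each dose.
At steady state, accumulation factor R = 1/(1 − e^(−kτ)) ≈ 2.5044.
Single-dose peak C₀ = D/Vd = 2044/79 ≈ 25.873 mcg/mL.
Cmax,ss = C₀/(1 − f) ≈ 25.873/0.3993 ≈ 64.796 mcg/mL.
Steady-state trough Cmin,ss = Cmax,ss·f ≈ 64.796 × 0.6007 ≈ 38.923 mcg/mL.
Trough 38.9 mcg/mL vs MEC 38 mcg/mL: adequate.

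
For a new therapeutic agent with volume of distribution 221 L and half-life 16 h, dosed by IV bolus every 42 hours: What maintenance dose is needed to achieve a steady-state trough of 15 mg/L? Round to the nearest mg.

τ/t½ = 42/16 ≈ 2.625, so f = (1/2)^(42/16) ≈ 0.162105.
Cmin,ss = (D/Vd)·f/(1−f), so D = Cmin,ss·Vd·(1−f)/f.
D = 15 × 221 × (1−f)/f ≈ 15 × 221 × 5.16884 ≈ 17134.70 mg.

17135 mg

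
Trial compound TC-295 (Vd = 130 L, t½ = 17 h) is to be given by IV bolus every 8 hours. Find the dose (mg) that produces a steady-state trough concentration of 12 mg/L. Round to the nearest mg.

602 mg

τ/t½ = 8/17 ≈ 0.47059, so f = (1/2)^(8/17) ≈ 0.721670.
Cmin,ss = (D/Vd)·f/(1−f), so D = Cmin,ss·Vd·(1−f)/f.
D = 12 × 130 × (1−f)/f ≈ 12 × 130 × 0.38567 ≈ 601.65 mg.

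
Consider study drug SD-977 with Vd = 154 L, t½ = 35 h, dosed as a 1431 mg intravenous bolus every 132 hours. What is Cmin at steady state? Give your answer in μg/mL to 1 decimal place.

0.7 μg/mL

k = ln2/t½ = ln2/35 ≈ 0.019804 h⁻¹; fraction remaining f = e^(−kτ) = e^(−0.019804×132) ≈ 0.0732.
Each bolus raises the concentration by D/Vd = 1431/154 ≈ 9.292 μg/mL.
Steady-state trough Cmin,ss = C₀·f/(1−f) ≈ 9.292 × 0.0732/0.9268 ≈ 0.734 μg/mL.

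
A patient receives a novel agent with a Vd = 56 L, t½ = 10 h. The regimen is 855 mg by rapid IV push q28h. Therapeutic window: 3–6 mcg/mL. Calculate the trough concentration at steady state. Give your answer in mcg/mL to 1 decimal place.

2.6 mcg/mL

Over one 28-h interval, 28/10 ≈ 2.8 half-lives elapse, leaving f ≈ 0.1436 of each dose.
Accumulation ratio R = 1/(1 − f) ≈ 1/0.8564 ≈ 1.1677.
Single-dose peak C₀ = D/Vd = 855/56 ≈ 15.268 mcg/mL.
Cmax,ss = C₀/(1 − f) ≈ 15.268/0.8564 ≈ 17.828 mcg/mL.
Steady-state trough Cmin,ss = Cmax,ss·f ≈ 17.828 × 0.1436 ≈ 2.560 mcg/mL.
Trough 2.6 mcg/mL vs MEC 3 mcg/mL: subtherapeutic.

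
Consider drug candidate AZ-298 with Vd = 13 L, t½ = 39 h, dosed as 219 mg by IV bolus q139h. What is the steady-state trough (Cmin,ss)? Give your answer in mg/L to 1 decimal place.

τ/t½ = 139/39 ≈ 3.5641, so fraction remaining f = (1/2)^(139/39) ≈ 0.0845.
At steady state, accumulation factor R = 1/(1 − e^(−kτ)) ≈ 1.0923.
Each bolus raises the concentration by D/Vd = 219/13 ≈ 16.846 mg/L.
Cmax,ss = C₀/(1 − f) ≈ 16.846/0.9155 ≈ 18.401 mg/L.
Steady-state trough Cmin,ss = Cmax,ss·f ≈ 18.401 × 0.0845 ≈ 1.555 mg/L.

1.6 mg/L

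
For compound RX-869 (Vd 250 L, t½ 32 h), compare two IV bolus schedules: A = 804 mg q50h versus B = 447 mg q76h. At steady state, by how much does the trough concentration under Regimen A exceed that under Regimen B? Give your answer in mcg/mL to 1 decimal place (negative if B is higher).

1.2 mcg/mL

Regimen A: f = (1/2)^(50/32) ≈ 0.3386; Cmin,ss = (804/250)·f/(1−f) ≈ 1.646 mcg/mL.
Regimen B: f = (1/2)^(76/32) ≈ 0.1928; Cmin,ss = (447/250)·f/(1−f) ≈ 0.427 mcg/mL.
Difference ≈ 1.646 − 0.427 ≈ 1.219 mcg/mL.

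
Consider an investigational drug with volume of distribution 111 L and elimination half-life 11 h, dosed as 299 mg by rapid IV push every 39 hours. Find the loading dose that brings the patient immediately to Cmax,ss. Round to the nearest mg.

327 mg

f = (1/2)^(39/11) ≈ 0.085647; accumulation ratio R = 1/(1−f) ≈ 1.09367.
Loading dose to hit Cmax,ss on first dose: D_load = D_maint·R ≈ 299 × 1.09367 ≈ 327.01 mg.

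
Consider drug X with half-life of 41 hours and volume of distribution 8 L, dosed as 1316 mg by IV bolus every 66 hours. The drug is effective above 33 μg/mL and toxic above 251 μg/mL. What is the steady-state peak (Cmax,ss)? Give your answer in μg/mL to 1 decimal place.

k = ln2/t½ = ln2/41 ≈ 0.016906 h⁻¹; fraction remaining f = e^(−kτ) = e^(−0.016906×66) ≈ 0.3277.
At steady state, accumulation factor R = 1/(1 − e^(−kτ)) ≈ 1.4874.
Each bolus raises the concentration by D/Vd = 1316/8 ≈ 164.500 μg/mL.
Steady-state peak Cmax,ss = C₀·R ≈ 164.500 × 1.4874 ≈ 244.677 μg/mL.
Peak 244.7 μg/mL vs MTC 251 μg/mL: below toxic threshold.

244.7 μg/mL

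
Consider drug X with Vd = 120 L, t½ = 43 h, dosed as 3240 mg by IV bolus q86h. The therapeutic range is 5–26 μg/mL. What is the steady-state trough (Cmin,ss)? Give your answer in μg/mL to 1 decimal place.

9.0 μg/mL

τ = 86 h = 2 half-lives, so f = (1/2)^2 = 0.25.
Accumulation ratio R = 1/(1 − f) = 1/0.75 = 4/3.
Single-dose peak C₀ = D/Vd = 3240/120 = 27 μg/mL.
Steady-state peak Cmax,ss = C₀·R = 27 × 4/3 ≈ 36.000 μg/mL.
Steady-state trough Cmin,ss = Cmax,ss·f ≈ 36.000 × 0.25 ≈ 9.000 μg/mL.
Trough 9.0 μg/mL vs MEC 5 μg/mL: adequate.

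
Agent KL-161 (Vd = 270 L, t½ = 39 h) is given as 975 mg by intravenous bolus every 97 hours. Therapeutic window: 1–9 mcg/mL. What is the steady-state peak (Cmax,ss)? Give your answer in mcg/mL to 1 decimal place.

4.4 mcg/mL

k = ln2/t½ = ln2/39 ≈ 0.017773 h⁻¹; fraction remaining f = e^(−kτ) = e^(−0.017773×97) ≈ 0.1784.
Accumulation ratio R = 1/(1 − f) ≈ 1/0.8216 ≈ 1.2171.
Each bolus raises the concentration by D/Vd = 975/270 ≈ 3.611 mcg/mL.
Steady-state peak Cmax,ss = C₀·R ≈ 3.611 × 1.2171 ≈ 4.395 mcg/mL.
Peak 4.4 mcg/mL vs MTC 9 mcg/mL: below toxic threshold.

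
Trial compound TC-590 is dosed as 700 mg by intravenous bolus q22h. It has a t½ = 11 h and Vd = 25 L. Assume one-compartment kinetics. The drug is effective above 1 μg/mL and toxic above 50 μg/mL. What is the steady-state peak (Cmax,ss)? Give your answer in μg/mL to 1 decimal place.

37.3 μg/mL

The dosing interval is 2 half-lives, so f = 2^(−2) = 0.25.
Accumulation ratio R = 1/(1 − f) = 1/0.75 = 4/3.
Single-dose peak C₀ = D/Vd = 700/25 = 28 μg/mL.
Steady-state peak Cmax,ss = C₀·R = 28 × 4/3 ≈ 37.333 μg/mL.
Peak 37.3 μg/mL vs MTC 50 μg/mL: below toxic threshold.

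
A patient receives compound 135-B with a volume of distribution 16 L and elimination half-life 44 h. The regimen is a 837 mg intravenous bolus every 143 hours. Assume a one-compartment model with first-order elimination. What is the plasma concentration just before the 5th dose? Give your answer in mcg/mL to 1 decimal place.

f = (1/2)^(τ/t½) = (1/2)^(143/44) ≈ 0.1051.
C₀ = D/Vd = 837/16 ≈ 52.312 mcg/mL.
Before the 5th dose, 4 doses have been given. Superposition: Cmin = C₀·(f + f² + … + f^4).
≈ 52.312 × (0.1051 + 0.0110 + 0.0012 + 0.0001) ≈ 52.312 × 0.1174 ≈ 6.141 mcg/mL.

6.1 mcg/mL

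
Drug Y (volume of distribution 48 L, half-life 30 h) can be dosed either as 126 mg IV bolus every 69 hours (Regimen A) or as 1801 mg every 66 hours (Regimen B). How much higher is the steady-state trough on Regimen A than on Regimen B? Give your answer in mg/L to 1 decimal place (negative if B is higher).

Regimen A: f = (1/2)^(69/30) ≈ 0.2031; Cmin,ss = (126/48)·f/(1−f) ≈ 0.669 mg/L.
Regimen B: f = (1/2)^(66/30) ≈ 0.2176; Cmin,ss = (1801/48)·f/(1−f) ≈ 10.435 mg/L.
Difference ≈ 0.669 − 10.435 ≈ -9.766 mg/L.

-9.8 mg/L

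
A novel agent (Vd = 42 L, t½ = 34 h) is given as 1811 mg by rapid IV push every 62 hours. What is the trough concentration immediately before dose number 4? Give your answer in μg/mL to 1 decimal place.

f = (1/2)^(τ/t½) = (1/2)^(62/34) ≈ 0.2825.
C₀ = D/Vd = 1811/42 ≈ 43.119 μg/mL.
Before the 4th dose, 3 doses have been given. Superposition: Cmin = C₀·(f + f² + … + f^3).
≈ 43.119 × (0.2825 + 0.0798 + 0.0225) ≈ 43.119 × 0.3848 ≈ 16.592 μg/mL.

16.6 μg/mL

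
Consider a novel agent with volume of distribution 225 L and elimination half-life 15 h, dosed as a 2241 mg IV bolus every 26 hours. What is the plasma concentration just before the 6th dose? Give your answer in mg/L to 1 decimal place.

f = (1/2)^(τ/t½) = (1/2)^(26/15) ≈ 0.3008.
C₀ = D/Vd = 2241/225 ≈ 9.960 mg/L.
Before the 6th dose, 5 doses have been given. Superposition: Cmin = C₀·(f + f² + … + f^5).
≈ 9.960 × (0.3008 + 0.0905 + 0.0272 + 0.0082 + 0.0025) ≈ 9.960 × 0.4292 ≈ 4.275 mg/L.

4.3 mg/L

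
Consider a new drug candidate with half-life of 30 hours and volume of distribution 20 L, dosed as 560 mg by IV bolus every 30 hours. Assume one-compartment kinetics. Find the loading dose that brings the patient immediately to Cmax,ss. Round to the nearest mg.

f = (1/2)^(30/30) ≈ 0.500000; accumulation ratio R = 1/(1−f) ≈ 2.00000.
Loading dose to hit Cmax,ss on first dose: D_load = D_maint·R ≈ 560 × 2.00000 ≈ 1120.00 mg.

1120 mg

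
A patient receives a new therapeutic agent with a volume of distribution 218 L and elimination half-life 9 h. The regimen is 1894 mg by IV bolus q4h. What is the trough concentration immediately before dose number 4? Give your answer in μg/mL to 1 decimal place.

14.5 μg/mL

f = (1/2)^(τ/t½) = (1/2)^(4/9) ≈ 0.7349.
C₀ = D/Vd = 1894/218 ≈ 8.688 μg/mL.
Before the 4th dose, 3 doses have been given. Superposition: Cmin = C₀·(f + f² + … + f^3).
≈ 8.688 × (0.7349 + 0.5401 + 0.3969) ≈ 8.688 × 1.6719 ≈ 14.525 μg/mL.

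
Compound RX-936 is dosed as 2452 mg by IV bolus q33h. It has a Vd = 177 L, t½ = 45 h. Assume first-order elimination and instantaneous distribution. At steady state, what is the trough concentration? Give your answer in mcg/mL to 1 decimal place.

20.9 mcg/mL

τ/t½ = 33/45 ≈ 0.73333, so fraction remaining f = (1/2)^(33/45) ≈ 0.6015.
Accumulation ratio R = 1/(1 − f) ≈ 1/0.3985 ≈ 2.5094.
Each bolus raises the concentration by D/Vd = 2452/177 ≈ 13.853 mcg/mL.
Steady-state peak Cmax,ss = C₀·R ≈ 13.853 × 2.5094 ≈ 34.763 mcg/mL.
One interval later, Cmin,ss = Cmax,ss·e^(−kτ) ≈ 34.763 × 0.6015 ≈ 20.910 mcg/mL.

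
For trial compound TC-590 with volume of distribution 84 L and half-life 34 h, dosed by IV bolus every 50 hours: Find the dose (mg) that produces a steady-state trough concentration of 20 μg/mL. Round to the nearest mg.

τ/t½ = 50/34 ≈ 1.4706, so f = (1/2)^(50/34) ≈ 0.360835.
Cmin,ss = (D/Vd)·f/(1−f), so D = Cmin,ss·Vd·(1−f)/f.
D = 20 × 84 × (1−f)/f ≈ 20 × 84 × 1.77135 ≈ 2975.87 mg.

2976 mg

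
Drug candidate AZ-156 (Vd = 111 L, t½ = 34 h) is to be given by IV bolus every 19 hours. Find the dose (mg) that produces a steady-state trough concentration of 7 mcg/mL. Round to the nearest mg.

τ/t½ = 19/34 ≈ 0.55882, so f = (1/2)^(19/34) ≈ 0.678856.
Cmin,ss = (D/Vd)·f/(1−f), so D = Cmin,ss·Vd·(1−f)/f.
D = 7 × 111 × (1−f)/f ≈ 7 × 111 × 0.47307 ≈ 367.58 mg.

368 mg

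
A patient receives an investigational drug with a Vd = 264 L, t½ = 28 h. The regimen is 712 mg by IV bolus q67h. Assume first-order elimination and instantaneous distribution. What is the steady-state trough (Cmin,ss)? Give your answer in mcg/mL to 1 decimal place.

τ/t½ = 67/28 ≈ 2.3929, so fraction remaining f = (1/2)^(67/28) ≈ 0.1904.
Each bolus raises the concentration by D/Vd = 712/264 ≈ 2.697 mcg/mL.
Steady-state trough Cmin,ss = C₀·f/(1−f) ≈ 2.697 × 0.1904/0.8096 ≈ 0.634 mcg/mL.

0.6 mcg/mL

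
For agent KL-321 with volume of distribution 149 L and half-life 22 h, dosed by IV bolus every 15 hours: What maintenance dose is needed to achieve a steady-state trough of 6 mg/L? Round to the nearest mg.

540 mg

τ/t½ = 15/22 ≈ 0.68182, so f = (1/2)^(15/22) ≈ 0.623379.
Cmin,ss = (D/Vd)·f/(1−f), so D = Cmin,ss·Vd·(1−f)/f.
D = 6 × 149 × (1−f)/f ≈ 6 × 149 × 0.60416 ≈ 540.12 mg.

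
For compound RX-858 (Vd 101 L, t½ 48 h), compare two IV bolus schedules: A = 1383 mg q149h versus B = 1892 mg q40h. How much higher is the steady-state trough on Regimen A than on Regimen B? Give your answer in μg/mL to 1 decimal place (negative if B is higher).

-22.2 μg/mL

Regimen A: f = (1/2)^(149/48) ≈ 0.1163; Cmin,ss = (1383/101)·f/(1−f) ≈ 1.802 μg/mL.
Regimen B: f = (1/2)^(40/48) ≈ 0.5612; Cmin,ss = (1892/101)·f/(1−f) ≈ 23.958 μg/mL.
Difference ≈ 1.802 − 23.958 ≈ -22.156 μg/mL.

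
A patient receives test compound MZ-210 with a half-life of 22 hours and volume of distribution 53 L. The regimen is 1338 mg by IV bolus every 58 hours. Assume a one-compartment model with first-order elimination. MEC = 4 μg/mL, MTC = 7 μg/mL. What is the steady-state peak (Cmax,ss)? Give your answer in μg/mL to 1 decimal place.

30.1 μg/mL

Over one 58-h interval, 58/22 ≈ 2.6364 half-lives elapse, leaving f ≈ 0.1608 of each dose.
At steady state, accumulation factor R = 1/(1 − e^(−kτ)) ≈ 1.1916.
Each bolus raises the concentration by D/Vd = 1338/53 ≈ 25.245 μg/mL.
Cmax,ss = C₀/(1 − f) ≈ 25.245/0.8392 ≈ 30.082 μg/mL.
Peak 30.1 μg/mL vs MTC 7 μg/mL: exceeds toxic threshold.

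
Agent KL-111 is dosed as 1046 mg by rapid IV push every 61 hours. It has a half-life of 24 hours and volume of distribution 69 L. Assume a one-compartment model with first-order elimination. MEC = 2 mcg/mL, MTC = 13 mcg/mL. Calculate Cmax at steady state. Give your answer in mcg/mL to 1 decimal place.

Over one 61-h interval, 61/24 ≈ 2.5417 half-lives elapse, leaving f ≈ 0.1717 of each dose.
Accumulation ratio R = 1/(1 − f) ≈ 1/0.8283 ≈ 1.2073.
Each bolus raises the concentration by D/Vd = 1046/69 ≈ 15.159 mcg/mL.
Cmax,ss = C₀/(1 − f) ≈ 15.159/0.8283 ≈ 18.301 mcg/mL.
Peak 18.3 mcg/mL vs MTC 13 mcg/mL: exceeds toxic threshold.

18.3 mcg/mL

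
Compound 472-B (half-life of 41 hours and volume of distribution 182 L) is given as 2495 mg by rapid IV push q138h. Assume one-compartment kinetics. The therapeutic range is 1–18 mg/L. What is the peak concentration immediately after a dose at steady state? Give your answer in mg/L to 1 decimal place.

15.2 mg/L

τ/t½ = 138/41 ≈ 3.3659, so fraction remaining f = (1/2)^(138/41) ≈ 0.0970.
At steady state, accumulation factor R = 1/(1 − e^(−kτ)) ≈ 1.1074.
Each bolus raises the concentration by D/Vd = 2495/182 ≈ 13.709 mg/L.
Cmax,ss = C₀/(1 − f) ≈ 13.709/0.9030 ≈ 15.182 mg/L.
Peak 15.2 mg/L vs MTC 18 mg/L: below toxic threshold.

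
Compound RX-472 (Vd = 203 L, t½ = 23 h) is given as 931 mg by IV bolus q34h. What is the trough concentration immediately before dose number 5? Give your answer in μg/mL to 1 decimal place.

2.5 μg/mL

f = (1/2)^(τ/t½) = (1/2)^(34/23) ≈ 0.3589.
C₀ = D/Vd = 931/203 ≈ 4.586 μg/mL.
Before the 5th dose, 4 doses have been given. Superposition: Cmin = C₀·(f + f² + … + f^4).
≈ 4.586 × (0.3589 + 0.1288 + 0.0462 + 0.0166) ≈ 4.586 × 0.5505 ≈ 2.525 μg/mL.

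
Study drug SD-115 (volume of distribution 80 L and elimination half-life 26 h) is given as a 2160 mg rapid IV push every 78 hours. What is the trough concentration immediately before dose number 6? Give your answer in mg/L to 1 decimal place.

3.9 mg/L

f = (1/2)^(τ/t½) = (1/2)^(78/26) ≈ 0.1250.
C₀ = D/Vd = 2160/80 ≈ 27.000 mg/L.
Before the 6th dose, 5 doses have been given. Superposition: Cmin = C₀·(f + f² + … + f^5).
≈ 27.000 × (0.1250 + 0.0156 + 0.0020 + 0.0002 + 0.0000) ≈ 27.000 × 0.1428 ≈ 3.856 mg/L.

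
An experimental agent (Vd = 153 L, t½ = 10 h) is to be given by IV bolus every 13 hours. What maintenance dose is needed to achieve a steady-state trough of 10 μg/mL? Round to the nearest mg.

τ/t½ = 13/10 ≈ 1.3, so f = (1/2)^(13/10) ≈ 0.406126.
Cmin,ss = (D/Vd)·f/(1−f), so D = Cmin,ss·Vd·(1−f)/f.
D = 10 × 153 × (1−f)/f ≈ 10 × 153 × 1.46229 ≈ 2237.30 mg.

2237 mg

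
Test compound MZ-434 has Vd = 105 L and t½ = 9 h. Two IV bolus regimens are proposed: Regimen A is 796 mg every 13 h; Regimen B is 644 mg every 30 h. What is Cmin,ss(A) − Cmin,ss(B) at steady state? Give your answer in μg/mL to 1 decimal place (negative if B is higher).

3.7 μg/mL

Regimen A: f = (1/2)^(13/9) ≈ 0.3674; Cmin,ss = (796/105)·f/(1−f) ≈ 4.403 μg/mL.
Regimen B: f = (1/2)^(30/9) ≈ 0.0992; Cmin,ss = (644/105)·f/(1−f) ≈ 0.675 μg/mL.
Difference ≈ 4.403 − 0.675 ≈ 3.728 μg/mL.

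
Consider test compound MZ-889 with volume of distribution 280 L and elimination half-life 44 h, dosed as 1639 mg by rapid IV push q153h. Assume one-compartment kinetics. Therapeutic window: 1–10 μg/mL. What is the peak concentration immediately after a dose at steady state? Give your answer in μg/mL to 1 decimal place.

6.4 μg/mL

Over one 153-h interval, 153/44 ≈ 3.4773 half-lives elapse, leaving f ≈ 0.0898 of each dose.
At steady state, accumulation factor R = 1/(1 − e^(−kτ)) ≈ 1.0987.
Single-dose peak C₀ = D/Vd = 1639/280 ≈ 5.854 μg/mL.
Cmax,ss = C₀/(1 − f) ≈ 5.854/0.9102 ≈ 6.432 μg/mL.
Peak 6.4 μg/mL vs MTC 10 μg/mL: below toxic threshold.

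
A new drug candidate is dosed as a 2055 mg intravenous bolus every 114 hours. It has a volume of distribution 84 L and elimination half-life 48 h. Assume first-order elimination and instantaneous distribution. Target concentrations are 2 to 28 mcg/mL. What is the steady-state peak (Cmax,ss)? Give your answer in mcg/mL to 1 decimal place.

30.3 mcg/mL

Over one 114-h interval, 114/48 ≈ 2.375 half-lives elapse, leaving f ≈ 0.1928 of each dose.
Accumulation ratio R = 1/(1 − f) ≈ 1/0.8072 ≈ 1.2389.
Single-dose peak C₀ = D/Vd = 2055/84 ≈ 24.464 mcg/mL.
Steady-state peak Cmax,ss = C₀·R ≈ 24.464 × 1.2389 ≈ 30.308 mcg/mL.
Peak 30.3 mcg/mL vs MTC 28 mcg/mL: exceeds toxic threshold.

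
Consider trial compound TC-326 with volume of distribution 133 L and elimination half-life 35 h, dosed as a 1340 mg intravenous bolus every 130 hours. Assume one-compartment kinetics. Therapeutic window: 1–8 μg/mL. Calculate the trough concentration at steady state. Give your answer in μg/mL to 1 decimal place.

τ/t½ = 130/35 ≈ 3.7143, so fraction remaining f = (1/2)^(130/35) ≈ 0.0762.
Single-dose peak C₀ = D/Vd = 1340/133 ≈ 10.075 μg/mL.
Steady-state trough Cmin,ss = C₀·f/(1−f) ≈ 10.075 × 0.0762/0.9238 ≈ 0.831 μg/mL.
Trough 0.8 μg/mL vs MEC 1 μg/mL: subtherapeutic.

0.8 μg/mL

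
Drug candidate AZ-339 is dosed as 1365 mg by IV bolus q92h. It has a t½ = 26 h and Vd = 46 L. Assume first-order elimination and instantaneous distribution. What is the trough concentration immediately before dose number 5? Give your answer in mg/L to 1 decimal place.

2.8 mg/L

f = (1/2)^(τ/t½) = (1/2)^(92/26) ≈ 0.0861.
C₀ = D/Vd = 1365/46 ≈ 29.674 mg/L.
Before the 5th dose, 4 doses have been given. Superposition: Cmin = C₀·(f + f² + … + f^4).
≈ 29.674 × (0.0861 + 0.0074 + 0.0006 + 0.0001) ≈ 29.674 × 0.0942 ≈ 2.795 mg/L.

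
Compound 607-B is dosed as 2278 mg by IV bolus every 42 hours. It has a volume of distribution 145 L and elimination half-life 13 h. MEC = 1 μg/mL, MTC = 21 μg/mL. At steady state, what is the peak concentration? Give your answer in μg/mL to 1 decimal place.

τ/t½ = 42/13 ≈ 3.2308, so fraction remaining f = (1/2)^(42/13) ≈ 0.1065.
At steady state, accumulation factor R = 1/(1 − e^(−kτ)) ≈ 1.1192.
Single-dose peak C₀ = D/Vd = 2278/145 ≈ 15.710 μg/mL.
Steady-state peak Cmax,ss = C₀·R ≈ 15.710 × 1.1192 ≈ 17.583 μg/mL.
Peak 17.6 μg/mL vs MTC 21 μg/mL: below toxic threshold.

17.6 μg/mL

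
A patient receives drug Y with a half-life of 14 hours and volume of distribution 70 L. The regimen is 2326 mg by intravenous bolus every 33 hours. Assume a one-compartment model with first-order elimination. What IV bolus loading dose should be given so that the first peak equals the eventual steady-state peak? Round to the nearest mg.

2890 mg

f = (1/2)^(33/14) ≈ 0.195177; accumulation ratio R = 1/(1−f) ≈ 1.24251.
Loading dose to hit Cmax,ss on first dose: D_load = D_maint·R ≈ 2326 × 1.24251 ≈ 2890.08 mg.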